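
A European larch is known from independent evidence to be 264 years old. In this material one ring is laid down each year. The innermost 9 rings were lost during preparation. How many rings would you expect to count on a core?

One ring per year gives 264 rings over 264 years.
264 − 9 missed = 255 rings expected in the prepared section.

255 rings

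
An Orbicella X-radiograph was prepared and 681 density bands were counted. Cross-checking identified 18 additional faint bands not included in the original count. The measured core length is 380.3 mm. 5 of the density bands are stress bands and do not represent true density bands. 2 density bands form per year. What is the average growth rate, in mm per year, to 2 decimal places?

Correcting the raw count gives 681 − 5 + 18 = 694 true density bands.
With 2 density bands per year, 694 / 2 = 347 years.
Mean rate = 380.3 mm / 347 years ≈ 1.10 mm per year.

1.10 mm per year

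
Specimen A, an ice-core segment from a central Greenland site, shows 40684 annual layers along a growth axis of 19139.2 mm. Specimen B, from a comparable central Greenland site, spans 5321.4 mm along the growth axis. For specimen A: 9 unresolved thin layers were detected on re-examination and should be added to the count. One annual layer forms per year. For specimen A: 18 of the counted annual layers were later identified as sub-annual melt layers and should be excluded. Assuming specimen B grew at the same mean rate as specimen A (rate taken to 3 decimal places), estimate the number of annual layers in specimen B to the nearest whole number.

11298 annual layers

Specimen A: after corrections the count is 40684 − 18 + 9 = 40675 annual layers.
A: 19139.2 mm over 40675 years gives 19139.2 / 40675 ≈ 0.471 mm/year.
For B, 5321.4 / 0.471 = 11298.09 years ≈ 11298 annual layers.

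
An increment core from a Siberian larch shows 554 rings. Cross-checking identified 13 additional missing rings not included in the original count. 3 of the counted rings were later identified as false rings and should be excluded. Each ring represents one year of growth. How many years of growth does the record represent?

Correcting the raw count gives 554 − 3 + 13 = 564 true rings.
With a one-to-one ring periodicity this is 564 years.

564 years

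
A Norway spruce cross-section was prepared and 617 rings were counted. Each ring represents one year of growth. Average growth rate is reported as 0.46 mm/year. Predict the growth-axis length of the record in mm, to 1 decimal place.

The record spans 617 years at 0.46 mm per year.
617 years at 0.46 mm/year gives 0.46 × 617 = 283.8 mm.

283.8 mm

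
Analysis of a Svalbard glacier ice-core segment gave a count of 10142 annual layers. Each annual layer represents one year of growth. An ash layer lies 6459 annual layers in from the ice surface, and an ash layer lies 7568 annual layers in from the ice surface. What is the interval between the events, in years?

Separation: 7568 − 6459 = 1109 annual layers.
At one annual layer per year, 1109 years elapsed between them.

1109 yr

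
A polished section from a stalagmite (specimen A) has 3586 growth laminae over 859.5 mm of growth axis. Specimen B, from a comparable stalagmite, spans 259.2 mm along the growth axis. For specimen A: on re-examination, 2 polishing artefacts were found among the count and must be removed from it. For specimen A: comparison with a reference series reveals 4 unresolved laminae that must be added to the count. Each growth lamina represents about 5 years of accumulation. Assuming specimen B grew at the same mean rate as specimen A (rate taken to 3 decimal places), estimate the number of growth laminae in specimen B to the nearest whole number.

Specimen A: after corrections the count is 3586 − 2 + 4 = 3588 growth laminae.
Specimen A: 3588 growth laminae at 5 years each span 3588 × 5 = 17940 years.
A: Mean rate = 859.5 mm / 17940 years ≈ 0.048 mm/yr.
B spans 259.2 / 0.048 = 5400.00 years; at 5 years per growth lamina that is 5400.00 / 5 ≈ 1080 growth laminae.

1080 growth laminae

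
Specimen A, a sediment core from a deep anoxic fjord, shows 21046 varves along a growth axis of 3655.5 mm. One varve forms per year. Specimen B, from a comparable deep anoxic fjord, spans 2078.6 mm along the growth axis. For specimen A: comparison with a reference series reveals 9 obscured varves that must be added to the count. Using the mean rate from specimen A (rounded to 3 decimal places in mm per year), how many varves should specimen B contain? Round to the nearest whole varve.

11946 varves

Specimen A: true varve count = 21046 + 9 = 21055.
A: Mean rate = 3655.5 mm / 21055 years ≈ 0.174 mm/yr.
Specimen B: 2078.6 mm / 0.174 mm per year = 11945.98 years ≈ 11946 varves.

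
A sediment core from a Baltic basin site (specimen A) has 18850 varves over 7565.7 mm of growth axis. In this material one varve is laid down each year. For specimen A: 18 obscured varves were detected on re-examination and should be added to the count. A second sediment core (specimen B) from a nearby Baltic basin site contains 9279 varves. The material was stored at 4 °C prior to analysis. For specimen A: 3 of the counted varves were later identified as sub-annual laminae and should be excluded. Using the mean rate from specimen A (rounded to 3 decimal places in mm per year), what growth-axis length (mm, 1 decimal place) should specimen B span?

3720.9 mm

Specimen A: adjusted count: 18850 − 3 + 18 = 18865 varves.
A: Extension rate ≈ 7565.7 / 18865 = 0.401 mm per year.
Length of B = 0.401 × 9279 = 3720.9 mm.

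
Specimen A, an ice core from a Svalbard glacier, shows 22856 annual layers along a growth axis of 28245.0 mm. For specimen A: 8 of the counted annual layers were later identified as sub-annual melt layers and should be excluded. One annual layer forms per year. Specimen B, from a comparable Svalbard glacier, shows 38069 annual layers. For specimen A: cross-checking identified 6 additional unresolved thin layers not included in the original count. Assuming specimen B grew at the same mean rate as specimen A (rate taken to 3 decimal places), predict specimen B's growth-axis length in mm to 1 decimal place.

47053.3 mm

Specimen A: correcting the raw count gives 22856 − 8 + 6 = 22854 true annual layers.
A: 28245.0 mm over 22854 years gives 28245.0 / 22854 ≈ 1.236 mm/year.
B's length ≈ 1.236 × 38069 = 47053.3 mm.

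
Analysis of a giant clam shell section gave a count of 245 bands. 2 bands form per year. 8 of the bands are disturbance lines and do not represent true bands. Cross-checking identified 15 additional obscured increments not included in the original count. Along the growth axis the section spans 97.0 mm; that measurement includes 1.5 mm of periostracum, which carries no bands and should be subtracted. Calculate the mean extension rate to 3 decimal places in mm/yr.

Adjusted count: 245 − 8 + 15 = 252 bands.
252 bands at 2 per year is 252 / 2 = 126 years.
Net length = 97.0 − 1.5 = 95.5 mm.
95.5 mm over 126 years gives 95.5 / 126 ≈ 0.758 mm/yr.

0.758 mm/yr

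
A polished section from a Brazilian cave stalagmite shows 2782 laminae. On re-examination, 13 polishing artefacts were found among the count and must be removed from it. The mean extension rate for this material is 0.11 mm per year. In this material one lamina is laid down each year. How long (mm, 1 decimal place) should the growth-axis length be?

304.6 mm

Correcting the raw count gives 2782 − 13 = 2769 true laminae.
2769 years at 0.11 mm/year gives 0.11 × 2769 = 304.6 mm.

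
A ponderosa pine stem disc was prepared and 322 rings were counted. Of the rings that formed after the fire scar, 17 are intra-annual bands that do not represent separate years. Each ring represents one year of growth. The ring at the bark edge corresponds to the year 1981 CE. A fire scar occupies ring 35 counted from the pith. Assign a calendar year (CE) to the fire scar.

1711 CE

Between ring 35 and the bark edge there are 322 − 35 = 287 rings.
287 − 17 false = 270 true rings after the fire scar.
1981 − 270 = 1711 CE.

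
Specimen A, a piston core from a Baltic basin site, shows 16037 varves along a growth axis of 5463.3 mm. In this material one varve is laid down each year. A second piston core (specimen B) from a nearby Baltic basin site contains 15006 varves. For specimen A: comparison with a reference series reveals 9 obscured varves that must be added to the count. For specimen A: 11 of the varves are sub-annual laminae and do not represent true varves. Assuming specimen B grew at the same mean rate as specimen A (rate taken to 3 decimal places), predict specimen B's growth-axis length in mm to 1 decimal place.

5117.0 mm

Specimen A: adjusted count: 16037 − 11 + 9 = 16035 varves.
A: 5463.3 mm over 16035 years gives 5463.3 / 16035 ≈ 0.341 mm per year.
For B, 0.341 mm/year × 15006 years = 5117.0 mm.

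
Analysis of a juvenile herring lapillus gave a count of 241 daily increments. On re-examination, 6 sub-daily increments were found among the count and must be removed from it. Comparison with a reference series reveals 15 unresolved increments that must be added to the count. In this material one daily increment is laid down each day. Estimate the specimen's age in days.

Adjusted count: 241 − 6 + 15 = 250 daily increments.
With a one-to-one daily increment periodicity this is 250 days.

250 days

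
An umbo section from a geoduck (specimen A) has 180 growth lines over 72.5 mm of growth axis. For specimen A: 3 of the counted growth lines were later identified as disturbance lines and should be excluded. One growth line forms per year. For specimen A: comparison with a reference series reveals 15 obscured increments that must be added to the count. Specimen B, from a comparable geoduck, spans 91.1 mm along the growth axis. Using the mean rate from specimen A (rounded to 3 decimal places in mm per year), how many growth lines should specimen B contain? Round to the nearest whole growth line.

241 growth lines

Specimen A: adjusted count: 180 − 3 + 15 = 192 growth lines.
A: Mean rate = 72.5 mm / 192 years ≈ 0.378 mm/year.
B spans 91.1 / 0.378 = 241.01 years ≈ 241 growth lines.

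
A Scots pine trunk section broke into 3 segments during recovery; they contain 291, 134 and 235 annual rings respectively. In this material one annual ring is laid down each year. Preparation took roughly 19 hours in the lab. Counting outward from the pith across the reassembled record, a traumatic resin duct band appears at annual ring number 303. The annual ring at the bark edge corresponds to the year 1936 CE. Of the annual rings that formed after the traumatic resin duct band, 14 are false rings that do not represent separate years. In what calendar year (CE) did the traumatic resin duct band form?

1593 CE

Total annual rings = 291 + 134 + 235 = 660.
The traumatic resin duct band sits at annual ring 303 from the pith, so 660 − 303 = 357 annual rings formed after it.
Removing the 14 false annual rings leaves 357 − 14 = 343 true annual rings beyond the traumatic resin duct band.
Counting back 343 years from 1936 CE places the traumatic resin duct band in 1936 − 343 = 1593 CE.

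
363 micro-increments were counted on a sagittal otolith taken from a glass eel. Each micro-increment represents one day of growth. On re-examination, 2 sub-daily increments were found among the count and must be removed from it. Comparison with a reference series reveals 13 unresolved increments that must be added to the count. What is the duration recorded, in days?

374 days

True micro-increment count = 363 − 2 + 13 = 374.
With a one-to-one micro-increment periodicity this is 374 days.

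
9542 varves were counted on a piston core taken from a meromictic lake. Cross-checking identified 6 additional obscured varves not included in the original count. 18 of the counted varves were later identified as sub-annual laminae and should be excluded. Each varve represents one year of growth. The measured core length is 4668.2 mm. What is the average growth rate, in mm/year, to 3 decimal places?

After corrections the count is 9542 − 18 + 6 = 9530 varves.
Mean rate = 4668.2 mm / 9530 years ≈ 0.490 mm/year.

0.490 mm/year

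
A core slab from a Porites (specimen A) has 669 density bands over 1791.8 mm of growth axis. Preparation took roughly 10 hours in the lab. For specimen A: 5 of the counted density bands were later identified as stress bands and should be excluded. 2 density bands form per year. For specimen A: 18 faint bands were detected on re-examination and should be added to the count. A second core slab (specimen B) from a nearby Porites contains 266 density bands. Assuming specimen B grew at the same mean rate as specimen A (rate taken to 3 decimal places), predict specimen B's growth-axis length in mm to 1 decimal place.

698.9 mm

Specimen A: correcting the raw count gives 669 − 5 + 18 = 682 true density bands.
Specimen A: dividing by 2 density bands per year: 682 / 2 = 341 years.
A: 1791.8 mm over 341 years gives 1791.8 / 341 ≈ 5.255 mm/yr.
Specimen B: with 2 density bands per year, 266 / 2 = 133 years. For B, 5.255 mm/year × 133 years = 698.9 mm.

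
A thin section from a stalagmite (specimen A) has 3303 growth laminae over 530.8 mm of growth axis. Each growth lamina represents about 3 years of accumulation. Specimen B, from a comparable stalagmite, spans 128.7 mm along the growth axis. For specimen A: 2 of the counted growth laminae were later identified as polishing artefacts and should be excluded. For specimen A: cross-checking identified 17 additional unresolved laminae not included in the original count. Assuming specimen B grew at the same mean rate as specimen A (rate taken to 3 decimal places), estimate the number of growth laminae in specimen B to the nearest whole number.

Specimen A: adjusted count: 3303 − 2 + 17 = 3318 growth laminae.
Specimen A: at 3 years per growth lamina, 3318 × 3 = 9954 years.
A: Mean rate = 530.8 mm / 9954 years ≈ 0.053 mm per year.
B spans 128.7 / 0.053 = 2428.30 years; at 3 years per growth lamina that is 2428.30 / 3 ≈ 809 growth laminae.

809 growth laminae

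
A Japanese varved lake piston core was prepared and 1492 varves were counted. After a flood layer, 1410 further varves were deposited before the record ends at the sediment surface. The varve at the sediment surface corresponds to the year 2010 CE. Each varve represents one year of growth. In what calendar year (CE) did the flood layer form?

600 CE

1410 varves formed after the flood layer.
Counting back 1410 years from 2010 CE places the flood layer in 2010 − 1410 = 600 CE.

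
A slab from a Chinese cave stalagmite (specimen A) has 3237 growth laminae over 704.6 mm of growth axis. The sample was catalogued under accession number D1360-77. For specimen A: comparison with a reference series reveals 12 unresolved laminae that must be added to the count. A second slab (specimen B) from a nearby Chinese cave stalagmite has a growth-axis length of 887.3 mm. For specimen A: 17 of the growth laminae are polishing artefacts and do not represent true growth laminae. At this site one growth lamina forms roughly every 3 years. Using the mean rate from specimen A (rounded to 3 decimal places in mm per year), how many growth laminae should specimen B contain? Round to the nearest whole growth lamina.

Specimen A: adjusted count: 3237 − 17 + 12 = 3232 growth laminae.
Specimen A: 3232 growth laminae at 3 years each span 3232 × 3 = 9696 years.
A: Mean rate = 704.6 mm / 9696 years ≈ 0.073 mm/yr.
B spans 887.3 / 0.073 = 12154.79 years; at 3 years per growth lamina that is 12154.79 / 3 ≈ 4052 growth laminae.

4052 growth laminae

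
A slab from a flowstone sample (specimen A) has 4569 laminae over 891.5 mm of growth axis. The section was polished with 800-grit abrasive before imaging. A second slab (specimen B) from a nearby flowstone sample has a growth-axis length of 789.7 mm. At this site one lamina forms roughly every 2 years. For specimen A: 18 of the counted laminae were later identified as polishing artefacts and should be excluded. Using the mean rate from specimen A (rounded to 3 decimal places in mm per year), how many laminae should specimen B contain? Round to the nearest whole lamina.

Specimen A: adjusted count: 4569 − 18 = 4551 laminae.
Specimen A: multiplying by 2 years per lamina: 4551 × 2 = 9102 years.
A: Mean rate = 891.5 mm / 9102 years ≈ 0.098 mm per year.
B spans 789.7 / 0.098 = 8058.16 years; at 2 years per lamina that is 8058.16 / 2 ≈ 4029 laminae.

4029 laminae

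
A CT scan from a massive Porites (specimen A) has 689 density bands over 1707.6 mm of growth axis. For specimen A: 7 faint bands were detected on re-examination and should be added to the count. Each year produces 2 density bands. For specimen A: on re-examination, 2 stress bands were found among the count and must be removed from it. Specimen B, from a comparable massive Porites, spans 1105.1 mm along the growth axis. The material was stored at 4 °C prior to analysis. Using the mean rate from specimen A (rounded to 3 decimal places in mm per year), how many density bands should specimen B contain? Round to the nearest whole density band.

449 density bands

Specimen A: true density band count = 689 − 2 + 7 = 694.
Specimen A: dividing by 2 density bands per year: 694 / 2 = 347 years.
A: 1707.6 mm over 347 years gives 1707.6 / 347 ≈ 4.921 mm/year.
B spans 1105.1 / 4.921 = 224.57 years; at 2 density bands per year that is 224.57 × 2 ≈ 449 density bands.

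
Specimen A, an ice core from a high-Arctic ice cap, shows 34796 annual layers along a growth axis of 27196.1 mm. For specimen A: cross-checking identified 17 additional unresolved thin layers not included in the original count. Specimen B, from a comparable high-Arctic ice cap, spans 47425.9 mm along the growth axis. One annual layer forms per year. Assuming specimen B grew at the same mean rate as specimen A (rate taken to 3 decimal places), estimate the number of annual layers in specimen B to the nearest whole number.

60725 annual layers

Specimen A: adjusted count: 34796 + 17 = 34813 annual layers.
A: 27196.1 mm over 34813 years gives 27196.1 / 34813 ≈ 0.781 mm per year.
Specimen B: 47425.9 mm / 0.781 mm per year = 60724.58 years ≈ 60725 annual layers.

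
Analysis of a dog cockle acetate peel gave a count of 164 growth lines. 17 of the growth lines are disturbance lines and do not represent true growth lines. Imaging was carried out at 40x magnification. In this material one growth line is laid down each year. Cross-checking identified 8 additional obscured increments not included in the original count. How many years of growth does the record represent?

155 years

True growth line count = 164 − 17 + 8 = 155.
With a one-to-one growth line periodicity this is 155 years.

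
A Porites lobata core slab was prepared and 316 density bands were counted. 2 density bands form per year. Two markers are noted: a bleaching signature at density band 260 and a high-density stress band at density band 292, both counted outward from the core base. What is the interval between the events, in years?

16 years

Separation: 292 − 260 = 32 density bands.
Dividing by 2 density bands per year: 32 / 2 = 16 years.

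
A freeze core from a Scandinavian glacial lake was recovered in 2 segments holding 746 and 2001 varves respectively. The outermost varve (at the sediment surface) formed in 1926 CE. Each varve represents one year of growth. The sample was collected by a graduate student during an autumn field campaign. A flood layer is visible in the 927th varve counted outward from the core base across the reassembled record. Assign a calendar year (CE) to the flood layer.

Total varves = 746 + 2001 = 2747.
The flood layer sits at varve 927 from the core base, so 2747 − 927 = 1820 varves formed after it.
1926 − 1820 = 106 CE.

106 CE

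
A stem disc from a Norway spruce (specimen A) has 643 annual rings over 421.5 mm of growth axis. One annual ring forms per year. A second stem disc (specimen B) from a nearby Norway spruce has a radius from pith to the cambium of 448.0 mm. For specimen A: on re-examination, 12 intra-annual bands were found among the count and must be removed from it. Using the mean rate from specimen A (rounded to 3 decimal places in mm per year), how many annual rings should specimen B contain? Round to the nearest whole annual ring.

671 annual rings

Specimen A: adjusted count: 643 − 12 = 631 annual rings.
A: 421.5 mm over 631 years gives 421.5 / 631 ≈ 0.668 mm per year.
B spans 448.0 / 0.668 = 670.66 years ≈ 671 annual rings.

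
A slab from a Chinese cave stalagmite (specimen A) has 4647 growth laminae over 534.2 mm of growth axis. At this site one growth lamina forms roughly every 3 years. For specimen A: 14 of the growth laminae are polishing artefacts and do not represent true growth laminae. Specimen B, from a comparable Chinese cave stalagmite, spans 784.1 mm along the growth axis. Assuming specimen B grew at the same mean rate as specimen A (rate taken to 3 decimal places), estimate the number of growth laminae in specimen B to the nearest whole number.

6878 growth laminae

Specimen A: after corrections the count is 4647 − 14 = 4633 growth laminae.
Specimen A: multiplying by 3 years per growth lamina: 4633 × 3 = 13899 years.
A: 534.2 mm over 13899 years gives 534.2 / 13899 ≈ 0.038 mm per year.
For B, 784.1 / 0.038 = 20634.21 years; at 3 years per growth lamina that is 20634.21 / 3 ≈ 6878 growth laminae.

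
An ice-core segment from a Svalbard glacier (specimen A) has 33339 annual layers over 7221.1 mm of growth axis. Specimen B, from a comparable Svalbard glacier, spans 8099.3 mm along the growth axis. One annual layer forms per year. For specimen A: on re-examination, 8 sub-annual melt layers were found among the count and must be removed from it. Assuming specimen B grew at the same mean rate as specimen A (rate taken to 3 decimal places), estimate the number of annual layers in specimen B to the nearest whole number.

37324 annual layers

Specimen A: after corrections the count is 33339 − 8 = 33331 annual layers.
A: Mean rate = 7221.1 mm / 33331 years ≈ 0.217 mm/year.
For B, 8099.3 / 0.217 = 37323.96 years ≈ 37324 annual layers.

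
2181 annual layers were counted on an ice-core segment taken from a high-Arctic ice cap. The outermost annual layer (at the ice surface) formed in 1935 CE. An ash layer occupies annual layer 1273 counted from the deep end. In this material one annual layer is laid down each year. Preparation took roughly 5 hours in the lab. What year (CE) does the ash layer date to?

2181 − 1273 = 908 annual layers lie beyond the ash layer toward the ice surface.
1935 − 908 = 1027 CE.

1027 CE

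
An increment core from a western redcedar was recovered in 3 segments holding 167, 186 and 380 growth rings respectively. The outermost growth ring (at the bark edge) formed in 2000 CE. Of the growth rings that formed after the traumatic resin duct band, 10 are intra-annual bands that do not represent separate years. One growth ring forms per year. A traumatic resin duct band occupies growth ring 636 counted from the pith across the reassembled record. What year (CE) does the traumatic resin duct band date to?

Total growth rings = 167 + 186 + 380 = 733.
733 − 636 = 97 growth rings lie beyond the traumatic resin duct band toward the bark edge.
97 − 10 false = 87 true growth rings after the traumatic resin duct band.
2000 − 87 = 1913 CE.

1913 CE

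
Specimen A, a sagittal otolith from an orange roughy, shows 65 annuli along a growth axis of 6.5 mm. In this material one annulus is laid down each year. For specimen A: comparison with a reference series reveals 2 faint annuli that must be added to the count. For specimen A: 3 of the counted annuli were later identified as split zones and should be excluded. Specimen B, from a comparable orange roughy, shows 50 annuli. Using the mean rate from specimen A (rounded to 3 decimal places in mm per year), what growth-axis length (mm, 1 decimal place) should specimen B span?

Specimen A: adjusted count: 65 − 3 + 2 = 64 annuli.
A: Extension rate ≈ 6.5 / 64 = 0.102 mm/year.
B's length ≈ 0.102 × 50 = 5.1 mm.

5.1 mm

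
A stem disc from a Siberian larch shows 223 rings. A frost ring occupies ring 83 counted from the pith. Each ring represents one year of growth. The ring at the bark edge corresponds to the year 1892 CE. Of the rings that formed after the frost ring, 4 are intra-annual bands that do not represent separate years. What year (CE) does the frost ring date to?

Between ring 83 and the bark edge there are 223 − 83 = 140 rings.
140 − 4 false = 136 true rings after the frost ring.
The ring at the bark edge is 1892 CE, so the frost ring dates to 1892 − 136 = 1756 CE.

1756 CE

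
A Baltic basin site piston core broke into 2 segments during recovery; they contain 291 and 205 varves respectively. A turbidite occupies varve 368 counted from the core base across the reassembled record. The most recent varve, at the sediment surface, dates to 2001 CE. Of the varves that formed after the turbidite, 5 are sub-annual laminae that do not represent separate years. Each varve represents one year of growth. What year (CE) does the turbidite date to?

Total varves = 291 + 205 = 496.
The turbidite sits at varve 368 from the core base, so 496 − 368 = 128 varves formed after it.
Removing the 5 false varves leaves 128 − 5 = 123 true varves beyond the turbidite.
Counting back 123 years from 2001 CE places the turbidite in 2001 − 123 = 1878 CE.

1878 CE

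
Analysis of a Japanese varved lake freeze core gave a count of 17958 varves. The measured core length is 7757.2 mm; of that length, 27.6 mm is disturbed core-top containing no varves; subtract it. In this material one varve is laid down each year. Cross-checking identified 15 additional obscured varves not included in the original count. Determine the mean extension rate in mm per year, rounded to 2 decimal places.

After corrections the count is 17958 + 15 = 17973 varves.
The growth record spans 7757.2 − 27.6 = 7729.6 mm.
Extension rate ≈ 7729.6 / 17973 = 0.43 mm per year.

0.43 mm per year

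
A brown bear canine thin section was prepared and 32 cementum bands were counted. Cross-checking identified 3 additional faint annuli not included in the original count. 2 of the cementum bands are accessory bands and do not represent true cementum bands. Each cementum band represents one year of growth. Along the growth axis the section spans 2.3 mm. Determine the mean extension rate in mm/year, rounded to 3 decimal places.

0.070 mm/year

After corrections the count is 32 − 2 + 3 = 33 cementum bands.
2.3 mm over 33 years gives 2.3 / 33 ≈ 0.070 mm/year.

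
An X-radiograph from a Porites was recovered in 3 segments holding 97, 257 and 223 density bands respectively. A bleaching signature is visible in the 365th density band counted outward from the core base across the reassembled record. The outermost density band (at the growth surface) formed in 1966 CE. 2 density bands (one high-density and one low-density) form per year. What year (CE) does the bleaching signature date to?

Total density bands = 97 + 257 + 223 = 577.
The bleaching signature sits at density band 365 from the core base, so 577 − 365 = 212 density bands formed after it.
With 2 density bands per year, 212 / 2 = 106 years.
The density band at the growth surface is 1966 CE, so the bleaching signature dates to 1966 − 106 = 1860 CE.

1860 CE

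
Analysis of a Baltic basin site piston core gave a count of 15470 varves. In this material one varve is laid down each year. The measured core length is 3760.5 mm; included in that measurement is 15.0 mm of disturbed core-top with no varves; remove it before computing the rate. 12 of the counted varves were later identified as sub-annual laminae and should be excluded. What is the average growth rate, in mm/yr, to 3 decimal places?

0.242 mm/yr

Adjusted count: 15470 − 12 = 15458 varves.
The growth record spans 3760.5 − 15.0 = 3745.5 mm.
Mean rate = 3745.5 mm / 15458 years ≈ 0.242 mm/yr.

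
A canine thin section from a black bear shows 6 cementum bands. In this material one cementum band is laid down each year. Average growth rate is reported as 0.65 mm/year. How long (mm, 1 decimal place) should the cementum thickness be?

6 years of growth are recorded.
Predicted length = 0.65 mm/year × 6 years = 3.9 mm.

3.9 mm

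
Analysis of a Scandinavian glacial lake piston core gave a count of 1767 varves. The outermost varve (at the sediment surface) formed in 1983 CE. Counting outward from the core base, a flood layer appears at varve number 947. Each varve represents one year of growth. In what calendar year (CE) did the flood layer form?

Between varve 947 and the sediment surface there are 1767 − 947 = 820 varves.
1983 − 820 = 1163 CE.

1163 CE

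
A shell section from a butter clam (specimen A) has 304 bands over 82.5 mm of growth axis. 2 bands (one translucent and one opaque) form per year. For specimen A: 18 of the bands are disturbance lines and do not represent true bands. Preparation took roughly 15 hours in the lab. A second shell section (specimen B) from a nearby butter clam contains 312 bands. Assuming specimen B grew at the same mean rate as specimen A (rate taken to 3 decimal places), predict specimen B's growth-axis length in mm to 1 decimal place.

90.0 mm

Specimen A: correcting the raw count gives 304 − 18 = 286 true bands.
Specimen A: dividing by 2 bands per year: 286 / 2 = 143 years.
A: Mean rate = 82.5 mm / 143 years ≈ 0.577 mm/year.
Specimen B: 312 bands at 2 per year is 312 / 2 = 156 years. For B, 0.577 mm/year × 156 years = 90.0 mm.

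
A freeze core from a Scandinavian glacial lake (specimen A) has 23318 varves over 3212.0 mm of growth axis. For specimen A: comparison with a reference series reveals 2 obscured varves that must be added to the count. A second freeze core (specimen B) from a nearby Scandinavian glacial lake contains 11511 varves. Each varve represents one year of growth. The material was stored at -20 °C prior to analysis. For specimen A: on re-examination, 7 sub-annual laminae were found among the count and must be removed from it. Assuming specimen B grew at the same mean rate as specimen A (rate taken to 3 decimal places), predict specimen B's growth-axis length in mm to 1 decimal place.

1588.5 mm

Specimen A: true varve count = 23318 − 7 + 2 = 23313.
A: 3212.0 mm over 23313 years gives 3212.0 / 23313 ≈ 0.138 mm per year.
B's length ≈ 0.138 × 11511 = 1588.5 mm.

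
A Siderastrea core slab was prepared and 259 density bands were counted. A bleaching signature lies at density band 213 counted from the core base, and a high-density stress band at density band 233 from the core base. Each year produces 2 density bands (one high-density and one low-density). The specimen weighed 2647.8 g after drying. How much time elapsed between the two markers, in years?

233 − 213 = 20 density bands lie between the two events.
With 2 density bands per year, 20 / 2 = 10 years.

10 years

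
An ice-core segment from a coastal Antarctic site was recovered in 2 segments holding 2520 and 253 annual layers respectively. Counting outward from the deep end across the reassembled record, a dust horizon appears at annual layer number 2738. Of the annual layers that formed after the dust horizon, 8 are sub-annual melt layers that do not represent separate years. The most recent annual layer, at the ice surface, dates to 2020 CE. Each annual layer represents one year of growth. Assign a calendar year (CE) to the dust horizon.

1993 CE

Total annual layers = 2520 + 253 = 2773.
Between annual layer 2738 and the ice surface there are 2773 − 2738 = 35 annual layers.
Excluding 8 false annual layers: 35 − 8 = 27.
Counting back 27 years from 2020 CE places the dust horizon in 2020 − 27 = 1993 CE.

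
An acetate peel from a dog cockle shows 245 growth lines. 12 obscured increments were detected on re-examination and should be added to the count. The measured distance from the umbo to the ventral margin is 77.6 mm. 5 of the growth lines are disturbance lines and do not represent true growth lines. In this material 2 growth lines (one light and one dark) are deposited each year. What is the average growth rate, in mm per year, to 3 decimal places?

0.616 mm per year

Correcting the raw count gives 245 − 5 + 12 = 252 true growth lines.
With 2 growth lines per year, 252 / 2 = 126 years.
77.6 mm over 126 years gives 77.6 / 126 ≈ 0.616 mm per year.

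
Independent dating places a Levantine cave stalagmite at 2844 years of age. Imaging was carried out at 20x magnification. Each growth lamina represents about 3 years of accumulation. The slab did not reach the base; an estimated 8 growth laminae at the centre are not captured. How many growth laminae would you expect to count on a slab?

At 3 years per growth lamina, 2844 / 3 = 948 growth laminae are expected.
Less the 8 uncaptured growth laminae: 948 − 8 = 940.

940 growth laminae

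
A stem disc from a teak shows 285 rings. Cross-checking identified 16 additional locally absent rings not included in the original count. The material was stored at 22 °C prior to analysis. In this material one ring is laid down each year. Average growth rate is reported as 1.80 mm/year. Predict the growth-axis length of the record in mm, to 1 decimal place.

Adjusted count: 285 + 16 = 301 rings.
301 years at 1.80 mm/year gives 1.80 × 301 = 541.8 mm.

541.8 mm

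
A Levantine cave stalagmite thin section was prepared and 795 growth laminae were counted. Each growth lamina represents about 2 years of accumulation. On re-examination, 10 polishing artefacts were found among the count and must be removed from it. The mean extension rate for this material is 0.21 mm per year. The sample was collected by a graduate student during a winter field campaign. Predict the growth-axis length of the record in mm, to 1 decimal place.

329.7 mm

True growth lamina count = 795 − 10 = 785.
Multiplying by 2 years per growth lamina: 785 × 2 = 1570 years.
1570 years at 0.21 mm/year gives 0.21 × 1570 = 329.7 mm.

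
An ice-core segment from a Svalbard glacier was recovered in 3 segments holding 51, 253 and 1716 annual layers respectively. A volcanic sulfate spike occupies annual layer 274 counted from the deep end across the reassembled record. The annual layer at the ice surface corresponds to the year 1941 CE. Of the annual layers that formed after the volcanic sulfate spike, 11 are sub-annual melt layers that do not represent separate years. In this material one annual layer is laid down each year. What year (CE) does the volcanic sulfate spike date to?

206 CE

Total annual layers = 51 + 253 + 1716 = 2020.
2020 − 274 = 1746 annual layers lie beyond the volcanic sulfate spike toward the ice surface.
1746 − 11 false = 1735 true annual layers after the volcanic sulfate spike.
The annual layer at the ice surface is 1941 CE, so the volcanic sulfate spike dates to 1941 − 1735 = 206 CE.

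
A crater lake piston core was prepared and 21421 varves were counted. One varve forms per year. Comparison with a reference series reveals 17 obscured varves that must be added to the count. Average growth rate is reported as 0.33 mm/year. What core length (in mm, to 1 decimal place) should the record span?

7074.5 mm

Correcting the raw count gives 21421 + 17 = 21438 true varves.
Length ≈ 0.33 × 21438 = 7074.5 mm.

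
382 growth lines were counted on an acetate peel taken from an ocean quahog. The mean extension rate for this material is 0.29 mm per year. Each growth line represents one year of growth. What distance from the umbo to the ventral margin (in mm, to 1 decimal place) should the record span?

110.8 mm

The record spans 382 years at 0.29 mm per year.
Length ≈ 0.29 × 382 = 110.8 mm.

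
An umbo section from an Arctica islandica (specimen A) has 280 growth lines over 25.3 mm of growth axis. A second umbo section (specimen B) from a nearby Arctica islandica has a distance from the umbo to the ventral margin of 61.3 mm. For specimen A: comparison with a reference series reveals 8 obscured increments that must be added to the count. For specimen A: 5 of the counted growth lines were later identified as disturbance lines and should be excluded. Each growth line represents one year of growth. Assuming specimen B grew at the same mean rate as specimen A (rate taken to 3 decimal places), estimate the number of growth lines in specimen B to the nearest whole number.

Specimen A: correcting the raw count gives 280 − 5 + 8 = 283 true growth lines.
A: 25.3 mm over 283 years gives 25.3 / 283 ≈ 0.089 mm/year.
For B, 61.3 / 0.089 = 688.76 years ≈ 689 growth lines.

689 growth lines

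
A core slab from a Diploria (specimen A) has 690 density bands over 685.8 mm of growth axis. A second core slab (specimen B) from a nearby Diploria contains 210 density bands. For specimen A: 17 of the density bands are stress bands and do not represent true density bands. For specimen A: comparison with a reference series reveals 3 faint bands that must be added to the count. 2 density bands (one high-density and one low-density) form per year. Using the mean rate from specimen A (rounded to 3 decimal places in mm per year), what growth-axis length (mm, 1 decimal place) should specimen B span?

Specimen A: correcting the raw count gives 690 − 17 + 3 = 676 true density bands.
Specimen A: 676 density bands at 2 per year is 676 / 2 = 338 years.
A: Extension rate ≈ 685.8 / 338 = 2.029 mm per year.
Specimen B: dividing by 2 density bands per year: 210 / 2 = 105 years. B's length ≈ 2.029 × 105 = 213.0 mm.

213.0 mm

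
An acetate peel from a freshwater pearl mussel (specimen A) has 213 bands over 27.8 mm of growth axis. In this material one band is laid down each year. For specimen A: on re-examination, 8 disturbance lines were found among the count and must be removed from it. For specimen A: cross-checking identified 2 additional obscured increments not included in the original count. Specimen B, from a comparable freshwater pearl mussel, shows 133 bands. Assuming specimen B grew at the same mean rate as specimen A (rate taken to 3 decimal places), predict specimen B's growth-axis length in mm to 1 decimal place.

17.8 mm

Specimen A: after corrections the count is 213 − 8 + 2 = 207 bands.
A: Extension rate ≈ 27.8 / 207 = 0.134 mm/year.
Length of B = 0.134 × 133 = 17.8 mm.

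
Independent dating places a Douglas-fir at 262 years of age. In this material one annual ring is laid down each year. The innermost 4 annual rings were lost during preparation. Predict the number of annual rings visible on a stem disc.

258 annual rings

One annual ring per year gives 262 annual rings over 262 years.
Less the 4 uncaptured annual rings: 262 − 4 = 258.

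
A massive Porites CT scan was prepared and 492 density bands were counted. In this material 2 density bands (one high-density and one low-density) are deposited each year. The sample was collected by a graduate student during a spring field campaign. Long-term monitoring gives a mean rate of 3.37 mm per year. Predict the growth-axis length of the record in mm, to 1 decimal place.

492 density bands at 2 per year is 492 / 2 = 246 years.
246 years at 3.37 mm/year gives 3.37 × 246 = 829.0 mm.

829.0 mm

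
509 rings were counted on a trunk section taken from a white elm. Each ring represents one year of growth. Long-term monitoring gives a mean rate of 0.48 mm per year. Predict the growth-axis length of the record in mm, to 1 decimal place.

The record spans 509 years at 0.48 mm per year.
509 years at 0.48 mm/year gives 0.48 × 509 = 244.3 mm.

244.3 mm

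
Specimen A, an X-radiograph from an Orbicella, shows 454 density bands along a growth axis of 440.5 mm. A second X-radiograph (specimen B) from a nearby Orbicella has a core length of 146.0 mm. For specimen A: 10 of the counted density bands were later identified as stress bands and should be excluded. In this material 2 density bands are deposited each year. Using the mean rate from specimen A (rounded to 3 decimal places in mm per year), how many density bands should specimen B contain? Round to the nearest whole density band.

Specimen A: true density band count = 454 − 10 = 444.
Specimen A: 444 density bands at 2 per year is 444 / 2 = 222 years.
A: Mean rate = 440.5 mm / 222 years ≈ 1.984 mm per year.
Specimen B: 146.0 mm / 1.984 mm per year = 73.59 years; at 2 density bands per year that is 73.59 × 2 ≈ 147 density bands.

147 density bands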